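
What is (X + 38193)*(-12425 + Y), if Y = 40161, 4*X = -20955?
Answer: 914019078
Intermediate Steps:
X = -20955/4 (X = (¼)*(-20955) = -20955/4 ≈ -5238.8)
(X + 38193)*(-12425 + Y) = (-20955/4 + 38193)*(-12425 + 40161) = (131817/4)*27736 = 914019078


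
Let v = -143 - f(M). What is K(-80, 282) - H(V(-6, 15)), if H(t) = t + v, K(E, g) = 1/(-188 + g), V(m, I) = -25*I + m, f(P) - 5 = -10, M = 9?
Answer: 48787/94 ≈ 519.01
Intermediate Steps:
f(P) = -5 (f(P) = 5 - 10 = -5)
V(m, I) = m - 25*I
v = -138 (v = -143 - 1*(-5) = -143 + 5 = -138)
H(t) = -138 + t (H(t) = t - 138 = -138 + t)
K(-80, 282) - H(V(-6, 15)) = 1/(-188 + 282) - (-138 + (-6 - 25*15)) = 1/94 - (-138 + (-6 - 375)) = 1/94 - (-138 - 381) = 1/94 - 1*(-519) = 1/94 + 519 = 48787/94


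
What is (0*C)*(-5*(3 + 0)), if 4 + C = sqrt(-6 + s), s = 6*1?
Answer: 0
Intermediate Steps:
s = 6
C = -4 (C = -4 + sqrt(-6 + 6) = -4 + sqrt(0) = -4 + 0 = -4)
(0*C)*(-5*(3 + 0)) = (0*(-4))*(-5*(3 + 0)) = 0*(-5*3) = 0*(-15) = 0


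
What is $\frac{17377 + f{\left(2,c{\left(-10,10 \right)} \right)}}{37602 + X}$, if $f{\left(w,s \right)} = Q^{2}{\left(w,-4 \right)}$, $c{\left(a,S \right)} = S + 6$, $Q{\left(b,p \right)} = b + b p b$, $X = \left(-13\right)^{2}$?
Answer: $\frac{17573}{37771} \approx 0.46525$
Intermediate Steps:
$X = 169$
$Q{\left(b,p \right)} = b + p b^{2}$
$c{\left(a,S \right)} = 6 + S$
$f{\left(w,s \right)} = w^{2} \left(1 - 4 w\right)^{2}$ ($f{\left(w,s \right)} = \left(w \left(1 + w \left(-4\right)\right)\right)^{2} = \left(w \left(1 - 4 w\right)\right)^{2} = w^{2} \left(1 - 4 w\right)^{2}$)
$\frac{17377 + f{\left(2,c{\left(-10,10 \right)} \right)}}{37602 + X} = \frac{17377 + 2^{2} \left(1 - 8\right)^{2}}{37602 + 169} = \frac{17377 + 4 \left(1 - 8\right)^{2}}{37771} = \left(17377 + 4 \left(-7\right)^{2}\right) \frac{1}{37771} = \left(17377 + 4 \cdot 49\right) \frac{1}{37771} = \left(17377 + 196\right) \frac{1}{37771} = 17573 \cdot \frac{1}{37771} = \frac{17573}{37771}$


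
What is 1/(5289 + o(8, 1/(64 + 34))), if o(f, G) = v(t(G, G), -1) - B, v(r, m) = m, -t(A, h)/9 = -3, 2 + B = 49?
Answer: 1/5241 ≈ 0.00019080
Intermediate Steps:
B = 47 (B = -2 + 49 = 47)
t(A, h) = 27 (t(A, h) = -9*(-3) = 27)
o(f, G) = -48 (o(f, G) = -1 - 1*47 = -1 - 47 = -48)
1/(5289 + o(8, 1/(64 + 34))) = 1/(5289 - 48) = 1/5241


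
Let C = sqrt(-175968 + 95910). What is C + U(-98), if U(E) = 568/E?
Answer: -284/49 + I*sqrt(80058) ≈ -5.7959 + 282.95*I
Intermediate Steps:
C = I*sqrt(80058) (C = sqrt(-80058) = I*sqrt(80058) ≈ 282.95*I)
C + U(-98) = I*sqrt(80058) + 568/(-98) = I*sqrt(80058) + 568*(-1/98) = I*sqrt(80058) - 284/49 = -284/49 + I*sqrt(80058)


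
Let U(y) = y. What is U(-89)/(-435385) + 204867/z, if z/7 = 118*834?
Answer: 29752443157/99976586780 ≈ 0.29759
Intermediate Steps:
z = 688884 (z = 7*(118*834) = 7*98412 = 688884)
U(-89)/(-435385) + 204867/z = -89/(-435385) + 204867/688884 = -89*(-1/435385) + 204867*(1/688884) = 89/435385 + 68289/229628 = 29752443157/99976586780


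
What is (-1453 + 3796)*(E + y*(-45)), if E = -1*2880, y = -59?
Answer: -527175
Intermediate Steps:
E = -2880
(-1453 + 3796)*(E + y*(-45)) = (-1453 + 3796)*(-2880 - 59*(-45)) = 2343*(-2880 + 2655) = 2343*(-225) = -527175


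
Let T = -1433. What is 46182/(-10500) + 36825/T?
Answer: -75473551/2507750 ≈ -30.096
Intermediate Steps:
46182/(-10500) + 36825/T = 46182/(-10500) + 36825/(-1433) = 46182*(-1/10500) + 36825*(-1/1433) = -7697/1750 - 36825/1433 = -75473551/2507750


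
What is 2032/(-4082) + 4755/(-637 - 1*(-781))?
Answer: 3186217/97968 ≈ 32.523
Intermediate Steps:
2032/(-4082) + 4755/(-637 - 1*(-781)) = 2032*(-1/4082) + 4755/(-637 + 781) = -1016/2041 + 4755/144 = -1016/2041 + 4755*(1/144) = -1016/2041 + 1585/48 = 3186217/97968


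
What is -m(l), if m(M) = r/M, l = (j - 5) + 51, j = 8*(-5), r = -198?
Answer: 33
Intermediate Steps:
j = -40
l = 6 (l = (-40 - 5) + 51 = -45 + 51 = 6)
m(M) = -198/M
-m(l) = -(-198)/6 = -1*(-33) = 33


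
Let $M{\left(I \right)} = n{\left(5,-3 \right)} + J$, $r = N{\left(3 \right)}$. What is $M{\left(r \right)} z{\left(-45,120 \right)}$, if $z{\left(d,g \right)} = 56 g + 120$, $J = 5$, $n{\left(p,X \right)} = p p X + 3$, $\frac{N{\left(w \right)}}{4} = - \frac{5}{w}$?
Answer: $-458280$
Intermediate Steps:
$N{\left(w \right)} = - \frac{20}{w}$ ($N{\left(w \right)} = 4 \left(- \frac{5}{w}\right) = - \frac{20}{w}$)
$r = - \frac{20}{3} \approx -6.6667$
$n{\left(p,X \right)} = 3 + X p^{2}$ ($n{\left(p,X \right)} = p^{2} X + 3 = X p^{2} + 3 = 3 + X p^{2}$)
$M{\left(I \right)} = -67$ ($M{\left(I \right)} = \left(3 - 3 \cdot 5^{2}\right) + 5 = \left(3 - 75\right) + 5 = -72 + 5 = -67$)
$z{\left(d,g \right)} = 120 + 56 g$
$M{\left(r \right)} z{\left(-45,120 \right)} = - 67 \left(120 + 56 \cdot 120\right) = - 67 \left(120 + 6720\right) = \left(-67\right) 6840 = -458280$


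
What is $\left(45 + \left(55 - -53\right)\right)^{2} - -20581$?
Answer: $43990$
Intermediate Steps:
$\left(45 + \left(55 - -53\right)\right)^{2} - -20581 = \left(45 + \left(55 + 53\right)\right)^{2} + 20581 = \left(45 + 108\right)^{2} + 20581 = 153^{2} + 20581 = 23409 + 20581 = 43990$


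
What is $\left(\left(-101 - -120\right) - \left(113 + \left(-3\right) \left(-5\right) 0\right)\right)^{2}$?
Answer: $8836$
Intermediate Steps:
$\left(\left(-101 - -120\right) - \left(113 + \left(-3\right) \left(-5\right) 0\right)\right)^{2} = \left(\left(-101 + 120\right) - \left(113 + 15 \cdot 0\right)\right)^{2} = \left(19 - 113\right)^{2} = \left(-94\right)^{2} = 8836$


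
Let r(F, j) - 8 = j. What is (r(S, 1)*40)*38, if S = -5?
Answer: 13680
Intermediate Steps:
r(F, j) = 8 + j
(r(S, 1)*40)*38 = ((8 + 1)*40)*38 = (9*40)*38 = 360*38 = 13680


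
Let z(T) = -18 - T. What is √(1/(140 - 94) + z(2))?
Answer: I*√42274/46 ≈ 4.4697*I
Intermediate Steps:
√(1/(140 - 94) + z(2)) = √(1/(140 - 94) + (-18 - 1*2)) = √(1/46 + (-18 - 2)) = √(1/46 - 20) = √(-919/46) = I*√42274/46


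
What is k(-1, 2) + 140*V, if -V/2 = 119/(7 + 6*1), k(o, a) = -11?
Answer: -33463/13 ≈ -2574.1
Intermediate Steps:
V = -238/13 (V = -238/(7 + 6*1) = -238/(7 + 6) = -238/13 ≈ -18.308)
k(-1, 2) + 140*V = -11 + 140*(-238/13) = -11 - 33320/13 = -33463/13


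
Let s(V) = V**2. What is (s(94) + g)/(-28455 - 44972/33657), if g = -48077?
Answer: 1320734337/957754907 ≈ 1.3790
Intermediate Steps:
(s(94) + g)/(-28455 - 44972/33657) = (94**2 - 48077)/(-28455 - 44972/33657) = (8836 - 48077)/(-28455 - 44972*1/33657) = -39241/(-28455 - 44972/33657) = -39241/(-957754907/33657) = -39241*(-33657/957754907) = 1320734337/957754907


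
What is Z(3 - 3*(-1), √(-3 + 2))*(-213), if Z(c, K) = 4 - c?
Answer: 426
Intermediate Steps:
Z(3 - 3*(-1), √(-3 + 2))*(-213) = (4 - (3 - 3*(-1)))*(-213) = (4 - (3 + 3))*(-213) = (4 - 1*6)*(-213) = (4 - 6)*(-213) = -2*(-213) = 426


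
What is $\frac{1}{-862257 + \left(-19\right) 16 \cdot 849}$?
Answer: $- \frac{1}{1120353} \approx -8.9258 \cdot 10^{-7}$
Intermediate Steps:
$\frac{1}{-862257 + \left(-19\right) 16 \cdot 849} = \frac{1}{-862257 - 258096} = \frac{1}{-1120353} = - \frac{1}{1120353}$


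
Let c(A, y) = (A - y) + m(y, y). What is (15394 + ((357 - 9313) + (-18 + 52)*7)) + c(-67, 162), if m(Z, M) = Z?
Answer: 6609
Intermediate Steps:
c(A, y) = A (c(A, y) = (A - y) + y = A)
(15394 + ((357 - 9313) + (-18 + 52)*7)) + c(-67, 162) = (15394 + ((357 - 9313) + (-18 + 52)*7)) - 67 = (15394 + (-8956 + 34*7)) - 67 = (15394 + (-8956 + 238)) - 67 = (15394 - 8718) - 67 = 6676 - 67 = 6609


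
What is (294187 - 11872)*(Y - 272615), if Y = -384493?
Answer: -185511445020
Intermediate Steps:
(294187 - 11872)*(Y - 272615) = (294187 - 11872)*(-384493 - 272615) = 282315*(-657108) = -185511445020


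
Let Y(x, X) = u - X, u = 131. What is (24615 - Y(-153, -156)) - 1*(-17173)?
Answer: 41501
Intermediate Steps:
Y(x, X) = 131 - X
(24615 - Y(-153, -156)) - 1*(-17173) = (24615 - (131 - 1*(-156))) - 1*(-17173) = (24615 - (131 + 156)) + 17173 = (24615 - 1*287) + 17173 = (24615 - 287) + 17173 = 24328 + 17173 = 41501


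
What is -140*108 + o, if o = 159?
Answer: -14961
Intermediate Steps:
-140*108 + o = -140*108 + 159 = -15120 + 159 = -14961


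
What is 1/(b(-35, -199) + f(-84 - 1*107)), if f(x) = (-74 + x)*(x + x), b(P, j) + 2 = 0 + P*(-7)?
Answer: 1/101473 ≈ 9.8548e-6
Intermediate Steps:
b(P, j) = -2 - 7*P (b(P, j) = -2 + (0 + P*(-7)) = -2 + (0 - 7*P) = -2 - 7*P)
f(x) = 2*x*(-74 + x) (f(x) = (-74 + x)*(2*x) = 2*x*(-74 + x))
1/(b(-35, -199) + f(-84 - 1*107)) = 1/((-2 - 7*(-35)) + 2*(-84 - 1*107)*(-74 + (-84 - 1*107))) = 1/((-2 + 245) + 2*(-84 - 107)*(-74 + (-84 - 107))) = 1/(243 + 2*(-191)*(-74 - 191)) = 1/(243 + 2*(-191)*(-265)) = 1/(243 + 101230) = 1/101473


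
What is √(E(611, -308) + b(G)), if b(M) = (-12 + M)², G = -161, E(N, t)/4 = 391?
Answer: √31493 ≈ 177.46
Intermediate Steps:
E(N, t) = 1564 (E(N, t) = 4*391 = 1564)
√(E(611, -308) + b(G)) = √(1564 + (-12 - 161)²) = √(1564 + (-173)²) = √(1564 + 29929) = √31493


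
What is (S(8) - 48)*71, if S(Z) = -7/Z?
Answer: -27761/8 ≈ -3470.1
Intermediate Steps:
(S(8) - 48)*71 = (-7/8 - 48)*71 = -391/8*71 = -27761/8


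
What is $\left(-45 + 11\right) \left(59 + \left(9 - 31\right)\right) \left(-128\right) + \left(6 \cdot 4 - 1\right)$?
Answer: $161047$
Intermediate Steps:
$\left(-45 + 11\right) \left(59 + \left(9 - 31\right)\right) \left(-128\right) + \left(6 \cdot 4 - 1\right) = - 34 \left(59 - 22\right) \left(-128\right) + \left(24 - 1\right) = \left(-34\right) 37 \left(-128\right) + 23 = \left(-1258\right) \left(-128\right) + 23 = 161024 + 23 = 161047$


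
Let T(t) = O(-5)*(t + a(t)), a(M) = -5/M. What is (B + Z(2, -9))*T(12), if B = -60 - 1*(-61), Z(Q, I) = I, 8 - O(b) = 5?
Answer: -278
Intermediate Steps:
O(b) = 3 (O(b) = 8 - 1*5 = 8 - 5 = 3)
T(t) = -15/t + 3*t (T(t) = 3*(t - 5/t) = -15/t + 3*t)
B = 1 (B = -60 + 61 = 1)
(B + Z(2, -9))*T(12) = (1 - 9)*(-15/12 + 3*12) = -8*(-15*1/12 + 36) = -8*(-5/4 + 36) = -8*139/4 = -278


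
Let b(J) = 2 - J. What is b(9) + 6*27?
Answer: 155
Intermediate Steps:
b(9) + 6*27 = (2 - 1*9) + 6*27 = (2 - 9) + 162 = -7 + 162 = 155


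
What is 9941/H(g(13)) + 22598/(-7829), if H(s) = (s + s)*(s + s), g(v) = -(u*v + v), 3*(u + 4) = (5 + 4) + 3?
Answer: 62551841/5292404 ≈ 11.819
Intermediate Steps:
u = 0 (u = -4 + ((5 + 4) + 3)/3 = -4 + (9 + 3)/3 = -4 + (⅓)*12 = -4 + 4 = 0)
g(v) = -v (g(v) = -(0*v + v) = -(0 + v) = -v)
H(s) = 4*s² (H(s) = (2*s)*(2*s) = 4*s²)
9941/H(g(13)) + 22598/(-7829) = 9941/((4*(-1*13)²)) + 22598/(-7829) = 9941/((4*(-13)²)) + 22598*(-1/7829) = 9941/((4*169)) - 22598/7829 = 9941/676 - 22598/7829 = 62551841/5292404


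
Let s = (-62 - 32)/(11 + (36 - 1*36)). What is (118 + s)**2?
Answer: 1449616/121 ≈ 11980.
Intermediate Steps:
s = -94/11 (s = -94/(11 + (36 - 36)) = -94/(11 + 0) = -94/11 ≈ -8.5455)
(118 + s)**2 = (118 - 94/11)**2 = (1204/11)**2 = 1449616/121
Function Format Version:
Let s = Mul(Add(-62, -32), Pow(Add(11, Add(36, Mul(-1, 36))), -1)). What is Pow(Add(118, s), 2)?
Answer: Rational(1449616, 121) ≈ 11980.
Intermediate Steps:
s = Rational(-94, 11) (s = Mul(-94, Pow(Add(11, Add(36, -36)), -1)) = Mul(-94, Pow(Add(11, 0), -1)) = Mul(-94, Pow(11, -1)) = Mul(-94, Rational(1, 11)) = Rational(-94, 11) ≈ -8.5455)
Pow(Add(118, s), 2) = Pow(Add(118, Rational(-94, 11)), 2) = Pow(Rational(1204, 11), 2) = Rational(1449616, 121)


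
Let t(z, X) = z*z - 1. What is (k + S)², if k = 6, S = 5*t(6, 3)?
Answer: 32761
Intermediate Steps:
t(z, X) = -1 + z² (t(z, X) = z² - 1 = -1 + z²)
S = 175 (S = 5*(-1 + 6²) = 5*(-1 + 36) = 5*35 = 175)
(k + S)² = (6 + 175)² = 181² = 32761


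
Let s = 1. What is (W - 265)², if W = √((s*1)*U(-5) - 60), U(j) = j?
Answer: (265 - I*√65)² ≈ 70160.0 - 4273.0*I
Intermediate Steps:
W = I*√65 (W = √((1*1)*(-5) - 60) = √(1*(-5) - 60) = √(-5 - 60) = √(-65) = I*√65 ≈ 8.0623*I)
(W - 265)² = (I*√65 - 265)² = (-265 + I*√65)²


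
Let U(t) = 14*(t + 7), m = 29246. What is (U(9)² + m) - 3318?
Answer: 76104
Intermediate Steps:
U(t) = 98 + 14*t (U(t) = 14*(7 + t) = 98 + 14*t)
(U(9)² + m) - 3318 = ((98 + 14*9)² + 29246) - 3318 = ((98 + 126)² + 29246) - 3318 = (224² + 29246) - 3318 = (50176 + 29246) - 3318 = 79422 - 3318 = 76104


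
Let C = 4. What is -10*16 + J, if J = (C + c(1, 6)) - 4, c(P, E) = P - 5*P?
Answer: -164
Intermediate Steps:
c(P, E) = -4*P
J = -4 (J = (4 - 4*1) - 4 = (4 - 4) - 4 = 0 - 4 = -4)
-10*16 + J = -10*16 - 4 = -160 - 4 = -164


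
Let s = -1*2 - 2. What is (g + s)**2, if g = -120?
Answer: 15376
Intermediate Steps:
s = -4 (s = -2 - 2 = -4)
(g + s)**2 = (-120 - 4)**2 = (-124)**2 = 15376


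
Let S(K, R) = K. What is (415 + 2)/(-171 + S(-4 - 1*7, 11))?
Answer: -417/182 ≈ -2.2912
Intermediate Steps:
(415 + 2)/(-171 + S(-4 - 1*7, 11)) = (415 + 2)/(-171 + (-4 - 1*7)) = 417/(-171 + (-4 - 7)) = 417/(-171 - 11) = 417/(-182) = 417*(-1/182) = -417/182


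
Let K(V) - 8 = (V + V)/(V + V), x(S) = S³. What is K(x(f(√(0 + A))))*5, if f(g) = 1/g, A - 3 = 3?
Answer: 45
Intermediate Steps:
A = 6 (A = 3 + 3 = 6)
f(g) = 1/g
K(V) = 9 (K(V) = 8 + (V + V)/(V + V) = 8 + (2*V)/((2*V)) = 8 + (2*V)*(1/(2*V)) = 8 + 1 = 9)
K(x(f(√(0 + A))))*5 = 9*5 = 45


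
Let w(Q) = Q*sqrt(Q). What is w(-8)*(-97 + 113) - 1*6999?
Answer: -6999 - 256*I*sqrt(2) ≈ -6999.0 - 362.04*I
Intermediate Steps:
w(Q) = Q**(3/2)
w(-8)*(-97 + 113) - 1*6999 = (-8)**(3/2)*(-97 + 113) - 1*6999 = -16*I*sqrt(2)*16 - 6999 = -256*I*sqrt(2) - 6999 = -6999 - 256*I*sqrt(2)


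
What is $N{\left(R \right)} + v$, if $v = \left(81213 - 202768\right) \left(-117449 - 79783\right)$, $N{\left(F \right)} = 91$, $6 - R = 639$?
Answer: $23974535851$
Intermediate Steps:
$R = -633$ ($R = 6 - 639 = -633$)
$v = 23974535760$ ($v = \left(-121555\right) \left(-197232\right) = 23974535760$)
$N{\left(R \right)} + v = 91 + 23974535760 = 23974535851$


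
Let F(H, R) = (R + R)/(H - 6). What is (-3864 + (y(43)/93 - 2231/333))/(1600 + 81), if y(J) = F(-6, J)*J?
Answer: -79982879/34705926 ≈ -2.3046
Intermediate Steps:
F(H, R) = 2*R/(-6 + H) (F(H, R) = (2*R)/(-6 + H) = 2*R/(-6 + H))
y(J) = -J**2/6 (y(J) = (2*J/(-6 - 6))*J = (2*J/(-12))*J = (2*J*(-1/12))*J = (-J/6)*J = -J**2/6)
(-3864 + (y(43)/93 - 2231/333))/(1600 + 81) = (-3864 + (-1/6*43**2/93 - 2231/333))/(1600 + 81) = (-3864 + (-1/6*1849*(1/93) - 2231*1/333))/1681 = (-3864 + (-1849/6*1/93 - 2231/333))*(1/1681) = (-3864 + (-1849/558 - 2231/333))*(1/1681) = (-3864 - 206735/20646)*(1/1681) = -79982879/20646*1/1681 = -79982879/34705926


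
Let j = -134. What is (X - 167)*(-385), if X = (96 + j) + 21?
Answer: 70840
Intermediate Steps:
X = -17 (X = (96 - 134) + 21 = -38 + 21 = -17)
(X - 167)*(-385) = (-17 - 167)*(-385) = -184*(-385) = 70840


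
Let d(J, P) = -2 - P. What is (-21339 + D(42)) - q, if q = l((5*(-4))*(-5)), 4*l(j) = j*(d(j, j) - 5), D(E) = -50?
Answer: -18714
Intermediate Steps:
l(j) = j*(-7 - j)/4 (l(j) = (j*((-2 - j) - 5))/4 = (j*(-7 - j))/4 = j*(-7 - j)/4)
q = -2675 (q = -(5*(-4))*(-5)*(7 + (5*(-4))*(-5))/4 = -(-20*(-5))*(7 - 20*(-5))/4 = -1/4*100*(7 + 100) = -1/4*100*107 = -2675)
(-21339 + D(42)) - q = (-21339 - 50) - 1*(-2675) = -21389 + 2675 = -18714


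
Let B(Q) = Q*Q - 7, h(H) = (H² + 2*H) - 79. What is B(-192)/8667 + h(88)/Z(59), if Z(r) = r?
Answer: 70132510/511353 ≈ 137.15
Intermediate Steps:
h(H) = -79 + H² + 2*H
B(Q) = -7 + Q² (B(Q) = Q² - 7 = -7 + Q²)
B(-192)/8667 + h(88)/Z(59) = (-7 + (-192)²)/8667 + (-79 + 88² + 2*88)/59 = (-7 + 36864)*(1/8667) + (-79 + 7744 + 176)*(1/59) = 36857*(1/8667) + 7841*(1/59) = 36857/8667 + 7841/59 = 70132510/511353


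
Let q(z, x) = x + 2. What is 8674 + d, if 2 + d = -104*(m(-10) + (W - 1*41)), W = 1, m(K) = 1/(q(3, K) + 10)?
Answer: 12780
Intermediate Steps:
q(z, x) = 2 + x
m(K) = 1/(12 + K) (m(K) = 1/((2 + K) + 10) = 1/(12 + K))
d = 4106 (d = -2 - 104*(1/(12 - 10) + (1 - 1*41)) = -2 - 104*(1/2 + (1 - 41)) = -2 - 104*(½ - 40) = -2 - 104*(-79/2) = -2 + 4108 = 4106)
8674 + d = 8674 + 4106 = 12780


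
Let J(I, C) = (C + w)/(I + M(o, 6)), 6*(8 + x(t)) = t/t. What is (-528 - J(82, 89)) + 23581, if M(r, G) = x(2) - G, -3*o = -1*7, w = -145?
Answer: 9429013/409 ≈ 23054.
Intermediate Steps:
x(t) = -47/6 (x(t) = -8 + (t/t)/6 = -8 + (⅙)*1 = -8 + ⅙ = -47/6)
o = 7/3 (o = -(-1)*7/3 = -⅓*(-7) = 7/3 ≈ 2.3333)
M(r, G) = -47/6 - G
J(I, C) = (-145 + C)/(-83/6 + I) (J(I, C) = (C - 145)/(I + (-47/6 - 1*6)) = (-145 + C)/(I + (-47/6 - 6)) = (-145 + C)/(I - 83/6) = (-145 + C)/(-83/6 + I))
(-528 - J(82, 89)) + 23581 = (-528 - 6*(-145 + 89)/(-83 + 6*82)) + 23581 = (-528 - 6*(-56)/(-83 + 492)) + 23581 = (-528 - 6*(-56)/409) + 23581 = (-528 - 1*(-336/409)) + 23581 = (-528 + 336/409) + 23581 = -215616/409 + 23581 = 9429013/409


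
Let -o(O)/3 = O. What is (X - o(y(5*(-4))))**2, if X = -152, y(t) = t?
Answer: 44944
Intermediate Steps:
o(O) = -3*O
(X - o(y(5*(-4))))**2 = (-152 - (-3)*5*(-4))**2 = (-152 - (-3)*(-20))**2 = (-152 - 1*60)**2 = (-152 - 60)**2 = (-212)**2 = 44944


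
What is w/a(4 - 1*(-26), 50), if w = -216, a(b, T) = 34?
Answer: -108/17 ≈ -6.3529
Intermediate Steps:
w/a(4 - 1*(-26), 50) = -216/34 = -216*1/34 = -108/17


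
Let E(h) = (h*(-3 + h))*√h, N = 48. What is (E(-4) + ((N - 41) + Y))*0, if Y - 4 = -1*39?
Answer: 0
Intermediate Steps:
E(h) = h^(3/2)*(-3 + h)
Y = -35 (Y = 4 - 1*39 = 4 - 39 = -35)
(E(-4) + ((N - 41) + Y))*0 = ((-4)^(3/2)*(-3 - 4) + ((48 - 41) - 35))*0 = (-8*I*(-7) + (7 - 35))*0 = (56*I - 28)*0 = (-28 + 56*I)*0 = 0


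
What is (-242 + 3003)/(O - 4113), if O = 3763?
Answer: -2761/350 ≈ -7.8886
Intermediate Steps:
(-242 + 3003)/(O - 4113) = (-242 + 3003)/(3763 - 4113) = 2761/(-350) = 2761*(-1/350) = -2761/350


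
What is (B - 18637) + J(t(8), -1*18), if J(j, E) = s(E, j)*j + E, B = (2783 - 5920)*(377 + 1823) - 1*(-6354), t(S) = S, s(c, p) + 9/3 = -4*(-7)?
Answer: -6913501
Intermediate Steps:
s(c, p) = 25 (s(c, p) = -3 - 4*(-7) = -3 + 28 = 25)
B = -6895046 (B = -3137*2200 + 6354 = -6901400 + 6354 = -6895046)
J(j, E) = E + 25*j (J(j, E) = 25*j + E = E + 25*j)
(B - 18637) + J(t(8), -1*18) = (-6895046 - 18637) + (-1*18 + 25*8) = -6913683 + (-18 + 200) = -6913683 + 182 = -6913501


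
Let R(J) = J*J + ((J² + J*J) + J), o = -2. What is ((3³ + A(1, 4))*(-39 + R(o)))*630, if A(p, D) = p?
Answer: -511560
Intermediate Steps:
R(J) = J + 3*J² (R(J) = J² + ((J² + J²) + J) = J² + (2*J² + J) = J² + (J + 2*J²) = J + 3*J²)
((3³ + A(1, 4))*(-39 + R(o)))*630 = ((3³ + 1)*(-39 - 2*(1 + 3*(-2))))*630 = ((27 + 1)*(-39 - 2*(1 - 6)))*630 = (28*(-39 - 2*(-5)))*630 = (28*(-39 + 10))*630 = (28*(-29))*630 = -812*630 = -511560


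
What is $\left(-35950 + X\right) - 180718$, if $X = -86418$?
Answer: $-303086$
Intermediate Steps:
$\left(-35950 + X\right) - 180718 = \left(-35950 - 86418\right) - 180718 = -122368 - 180718 = -303086$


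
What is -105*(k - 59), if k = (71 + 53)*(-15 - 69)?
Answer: 1099875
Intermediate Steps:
k = -10416 (k = 124*(-84) = -10416)
-105*(k - 59) = -105*(-10416 - 59) = -105*(-10475) = 1099875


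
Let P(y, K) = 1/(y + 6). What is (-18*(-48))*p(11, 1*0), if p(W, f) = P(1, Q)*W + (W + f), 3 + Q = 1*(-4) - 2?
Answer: 76032/7 ≈ 10862.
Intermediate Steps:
Q = -9 (Q = -3 + (1*(-4) - 2) = -3 + (-4 - 2) = -3 - 6 = -9)
P(y, K) = 1/(6 + y)
p(W, f) = f + 8*W/7 (p(W, f) = W/(6 + 1) + (W + f) = W/7 + (W + f) = f + 8*W/7)
(-18*(-48))*p(11, 1*0) = (-18*(-48))*(1*0 + (8/7)*11) = 864*(0 + 88/7) = 864*(88/7) = 76032/7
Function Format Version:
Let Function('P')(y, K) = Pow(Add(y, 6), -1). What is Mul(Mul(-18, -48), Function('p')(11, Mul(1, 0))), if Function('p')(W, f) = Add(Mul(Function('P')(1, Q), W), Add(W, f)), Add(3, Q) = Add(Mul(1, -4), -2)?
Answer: Rational(76032, 7) ≈ 10862.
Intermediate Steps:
Q = -9 (Q = Add(-3, Add(Mul(1, -4), -2)) = Add(-3, Add(-4, -2)) = Add(-3, -6) = -9)
Function('P')(y, K) = Pow(Add(6, y), -1)
Function('p')(W, f) = Add(f, Mul(Rational(8, 7), W)) (Function('p')(W, f) = Add(Mul(Pow(Add(6, 1), -1), W), Add(W, f)) = Add(Mul(Pow(7, -1), W), Add(W, f)) = Add(Mul(Rational(1, 7), W), Add(W, f)) = Add(f, Mul(Rational(8, 7), W)))
Mul(Mul(-18, -48), Function('p')(11, Mul(1, 0))) = Mul(Mul(-18, -48), Add(Mul(1, 0), Mul(Rational(8, 7), 11))) = Mul(864, Add(0, Rational(88, 7))) = Mul(864, Rational(88, 7)) = Rational(76032, 7)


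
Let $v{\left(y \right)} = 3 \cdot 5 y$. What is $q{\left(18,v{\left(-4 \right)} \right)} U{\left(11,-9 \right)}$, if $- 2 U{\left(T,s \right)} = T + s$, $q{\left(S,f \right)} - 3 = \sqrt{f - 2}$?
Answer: $-3 - i \sqrt{62} \approx -3.0 - 7.874 i$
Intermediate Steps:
$v{\left(y \right)} = 15 y$
$q{\left(S,f \right)} = 3 + \sqrt{-2 + f}$ ($q{\left(S,f \right)} = 3 + \sqrt{f - 2} = 3 + \sqrt{-2 + f}$)
$U{\left(T,s \right)} = - \frac{T}{2} - \frac{s}{2}$ ($U{\left(T,s \right)} = - \frac{T + s}{2} = - \frac{T}{2} - \frac{s}{2}$)
$q{\left(18,v{\left(-4 \right)} \right)} U{\left(11,-9 \right)} = \left(3 + \sqrt{-2 + 15 \left(-4\right)}\right) \left(\left(- \frac{1}{2}\right) 11 - - \frac{9}{2}\right) = \left(3 + \sqrt{-2 - 60}\right) \left(- \frac{11}{2} + \frac{9}{2}\right) = \left(3 + \sqrt{-62}\right) \left(-1\right) = \left(3 + i \sqrt{62}\right) \left(-1\right) = -3 - i \sqrt{62}$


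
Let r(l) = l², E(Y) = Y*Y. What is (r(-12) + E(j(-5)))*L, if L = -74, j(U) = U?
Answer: -12506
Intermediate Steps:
E(Y) = Y²
(r(-12) + E(j(-5)))*L = ((-12)² + (-5)²)*(-74) = (144 + 25)*(-74) = 169*(-74) = -12506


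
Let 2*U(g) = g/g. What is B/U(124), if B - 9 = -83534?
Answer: -167050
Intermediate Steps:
B = -83525 (B = 9 - 83534 = -83525)
U(g) = ½ (U(g) = (g/g)/2 = (½)*1 = ½)
B/U(124) = -83525/½ = -83525*2 = -167050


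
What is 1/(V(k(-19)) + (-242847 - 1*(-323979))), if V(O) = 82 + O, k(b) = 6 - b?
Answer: 1/81239 ≈ 1.2309e-5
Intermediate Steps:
1/(V(k(-19)) + (-242847 - 1*(-323979))) = 1/((82 + (6 - 1*(-19))) + (-242847 - 1*(-323979))) = 1/((82 + (6 + 19)) + (-242847 + 323979)) = 1/((82 + 25) + 81132) = 1/(107 + 81132) = 1/81239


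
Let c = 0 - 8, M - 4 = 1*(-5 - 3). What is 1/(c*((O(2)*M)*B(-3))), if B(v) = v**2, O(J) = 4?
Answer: 1/1152 ≈ 0.00086806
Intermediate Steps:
M = -4 (M = 4 + 1*(-5 - 3) = 4 + 1*(-8) = 4 - 8 = -4)
c = -8
1/(c*((O(2)*M)*B(-3))) = 1/(-8*4*(-4)*(-3)**2) = 1/(-(-128)*9) = 1/(-8*(-144)) = 1/1152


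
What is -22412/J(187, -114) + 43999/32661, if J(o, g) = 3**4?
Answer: -80937157/293949 ≈ -275.34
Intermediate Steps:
J(o, g) = 81
-22412/J(187, -114) + 43999/32661 = -22412/81 + 43999/32661 = -80937157/293949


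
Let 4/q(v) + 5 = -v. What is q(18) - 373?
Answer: -8583/23 ≈ -373.17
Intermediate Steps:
q(v) = 4/(-5 - v)
q(18) - 373 = -4/(5 + 18) - 373 = -4/23 - 373 = -8583/23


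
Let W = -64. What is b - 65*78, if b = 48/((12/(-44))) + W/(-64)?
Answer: -5245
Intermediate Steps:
b = -175 (b = 48/((12/(-44))) - 64/(-64) = 48/((12*(-1/44))) - 64*(-1/64) = 48/(-3/11) + 1 = 48*(-11/3) + 1 = -176 + 1 = -175)
b - 65*78 = -175 - 65*78 = -175 - 5070 = -5245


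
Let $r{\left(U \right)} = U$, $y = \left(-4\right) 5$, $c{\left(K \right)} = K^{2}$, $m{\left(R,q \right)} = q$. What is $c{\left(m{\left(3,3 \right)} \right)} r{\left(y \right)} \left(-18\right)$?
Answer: $3240$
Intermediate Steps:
$y = -20$
$c{\left(m{\left(3,3 \right)} \right)} r{\left(y \right)} \left(-18\right) = 3^{2} \left(\left(-20\right) \left(-18\right)\right) = 9 \cdot 360 = 3240$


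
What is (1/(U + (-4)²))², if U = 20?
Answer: 1/1296 ≈ 0.00077160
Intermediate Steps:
(1/(U + (-4)²))² = (1/(20 + (-4)²))² = (1/(20 + 16))² = (1/36)² = 1/1296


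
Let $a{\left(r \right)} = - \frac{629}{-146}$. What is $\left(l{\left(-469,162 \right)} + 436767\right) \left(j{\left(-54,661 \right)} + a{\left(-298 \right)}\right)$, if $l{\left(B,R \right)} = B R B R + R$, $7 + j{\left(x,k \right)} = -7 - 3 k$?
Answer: $- \frac{1679583385924329}{146} \approx -1.1504 \cdot 10^{13}$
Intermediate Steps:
$j{\left(x,k \right)} = -14 - 3 k$ ($j{\left(x,k \right)} = -7 - \left(7 + 3 k\right) = -14 - 3 k$)
$a{\left(r \right)} = \frac{629}{146}$ ($a{\left(r \right)} = \left(-629\right) \left(- \frac{1}{146}\right) = \frac{629}{146}$)
$l{\left(B,R \right)} = R + B^{2} R^{2}$ ($l{\left(B,R \right)} = R B^{2} R + R = B^{2} R^{2} + R = R + B^{2} R^{2}$)
$\left(l{\left(-469,162 \right)} + 436767\right) \left(j{\left(-54,661 \right)} + a{\left(-298 \right)}\right) = \left(162 \left(1 + 162 \left(-469\right)^{2}\right) + 436767\right) \left(\left(-14 - 1983\right) + \frac{629}{146}\right) = \left(162 \left(1 + 162 \cdot 219961\right) + 436767\right) \left(\left(-14 - 1983\right) + \frac{629}{146}\right) = \left(162 \left(1 + 35633682\right) + 436767\right) \left(-1997 + \frac{629}{146}\right) = \left(162 \cdot 35633683 + 436767\right) \left(- \frac{290933}{146}\right) = \left(5772656646 + 436767\right) \left(- \frac{290933}{146}\right) = 5773093413 \left(- \frac{290933}{146}\right) = - \frac{1679583385924329}{146}$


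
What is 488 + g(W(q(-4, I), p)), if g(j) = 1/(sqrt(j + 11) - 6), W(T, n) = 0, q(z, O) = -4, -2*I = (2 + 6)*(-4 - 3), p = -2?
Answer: 12194/25 - sqrt(11)/25 ≈ 487.63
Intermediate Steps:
I = 28 (I = -(2 + 6)*(-4 - 3)/2 = -4*(-7) = -1/2*(-56) = 28)
g(j) = 1/(-6 + sqrt(11 + j)) (g(j) = 1/(sqrt(11 + j) - 6) = 1/(-6 + sqrt(11 + j)))
488 + g(W(q(-4, I), p)) = 488 + 1/(-6 + sqrt(11 + 0)) = 488 + 1/(-6 + sqrt(11))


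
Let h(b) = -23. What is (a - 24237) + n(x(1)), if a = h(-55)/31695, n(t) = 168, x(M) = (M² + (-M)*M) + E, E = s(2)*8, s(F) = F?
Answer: -762866978/31695 ≈ -24069.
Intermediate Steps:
E = 16 (E = 2*8 = 16)
x(M) = 16 (x(M) = (M² + (-M)*M) + 16 = (M² - M²) + 16 = 0 + 16 = 16)
a = -23/31695 ≈ -0.00072567
(a - 24237) + n(x(1)) = (-23/31695 - 24237) + 168 = -768191738/31695 + 168 = -762866978/31695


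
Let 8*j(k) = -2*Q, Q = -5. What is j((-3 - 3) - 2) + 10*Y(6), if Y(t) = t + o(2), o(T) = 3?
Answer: 365/4 ≈ 91.250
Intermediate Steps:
Y(t) = 3 + t (Y(t) = t + 3 = 3 + t)
j(k) = 5/4 (j(k) = (-2*(-5))/8 = (⅛)*10 = 5/4)
j((-3 - 3) - 2) + 10*Y(6) = 5/4 + 10*(3 + 6) = 5/4 + 10*9 = 5/4 + 90 = 365/4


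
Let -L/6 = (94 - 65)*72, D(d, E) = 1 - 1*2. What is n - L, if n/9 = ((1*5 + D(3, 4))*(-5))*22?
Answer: 8568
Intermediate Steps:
D(d, E) = -1 (D(d, E) = 1 - 2 = -1)
L = -12528 (L = -6*(94 - 65)*72 = -174*72 = -6*2088 = -12528)
n = -3960 (n = 9*(((1*5 - 1)*(-5))*22) = 9*(((5 - 1)*(-5))*22) = 9*((4*(-5))*22) = 9*(-20*22) = 9*(-440) = -3960)
n - L = -3960 - 1*(-12528) = -3960 + 12528 = 8568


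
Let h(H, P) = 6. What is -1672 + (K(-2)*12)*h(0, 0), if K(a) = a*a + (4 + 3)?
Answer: -880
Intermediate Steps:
K(a) = 7 + a² (K(a) = a² + 7 = 7 + a²)
-1672 + (K(-2)*12)*h(0, 0) = -1672 + ((7 + (-2)²)*12)*6 = -1672 + ((7 + 4)*12)*6 = -1672 + (11*12)*6 = -1672 + 132*6 = -1672 + 792 = -880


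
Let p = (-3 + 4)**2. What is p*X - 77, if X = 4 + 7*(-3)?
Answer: -94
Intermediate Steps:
X = -17 (X = 4 - 21 = -17)
p = 1 (p = 1**2 = 1)
p*X - 77 = 1*(-17) - 77 = -17 - 77 = -94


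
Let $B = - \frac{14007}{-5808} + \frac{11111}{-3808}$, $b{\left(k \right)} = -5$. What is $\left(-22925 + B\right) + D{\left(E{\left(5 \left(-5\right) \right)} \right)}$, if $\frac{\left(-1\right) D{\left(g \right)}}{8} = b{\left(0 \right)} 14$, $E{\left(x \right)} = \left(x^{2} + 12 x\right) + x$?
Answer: $- \frac{10305309529}{460768} \approx -22366.0$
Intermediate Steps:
$E{\left(x \right)} = x^{2} + 13 x$
$D{\left(g \right)} = 560$ ($D{\left(g \right)} = - 8 \left(\left(-5\right) 14\right) = \left(-8\right) \left(-70\right) = 560$)
$B = - \frac{233209}{460768}$ ($B = \left(-14007\right) \left(- \frac{1}{5808}\right) + 11111 \left(- \frac{1}{3808}\right) = \frac{4669}{1936} - \frac{11111}{3808} = - \frac{233209}{460768} \approx -0.50613$)
$\left(-22925 + B\right) + D{\left(E{\left(5 \left(-5\right) \right)} \right)} = \left(-22925 - \frac{233209}{460768}\right) + 560 = - \frac{10563339609}{460768} + 560 = - \frac{10305309529}{460768}$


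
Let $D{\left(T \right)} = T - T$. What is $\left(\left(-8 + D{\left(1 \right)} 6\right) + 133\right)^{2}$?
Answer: $15625$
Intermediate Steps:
$D{\left(T \right)} = 0$
$\left(\left(-8 + D{\left(1 \right)} 6\right) + 133\right)^{2} = \left(\left(-8 + 0 \cdot 6\right) + 133\right)^{2} = \left(\left(-8 + 0\right) + 133\right)^{2} = \left(-8 + 133\right)^{2} = 125^{2} = 15625$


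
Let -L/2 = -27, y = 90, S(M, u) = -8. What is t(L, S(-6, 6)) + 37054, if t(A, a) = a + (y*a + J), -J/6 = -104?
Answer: 36950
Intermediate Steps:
J = 624 (J = -6*(-104) = 624)
L = 54 (L = -2*(-27) = 54)
t(A, a) = 624 + 91*a (t(A, a) = a + (90*a + 624) = a + (624 + 90*a) = 624 + 91*a)
t(L, S(-6, 6)) + 37054 = (624 + 91*(-8)) + 37054 = (624 - 728) + 37054 = -104 + 37054 = 36950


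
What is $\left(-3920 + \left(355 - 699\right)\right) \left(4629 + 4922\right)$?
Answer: $-40725464$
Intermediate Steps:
$\left(-3920 + \left(355 - 699\right)\right) \left(4629 + 4922\right) = \left(-3920 - 344\right) 9551 = \left(-4264\right) 9551 = -40725464$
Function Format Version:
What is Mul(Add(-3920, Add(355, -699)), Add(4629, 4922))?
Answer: -40725464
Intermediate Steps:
Mul(Add(-3920, Add(355, -699)), Add(4629, 4922)) = Mul(Add(-3920, -344), 9551) = Mul(-4264, 9551) = -40725464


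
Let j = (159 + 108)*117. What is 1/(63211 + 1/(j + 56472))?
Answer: 87711/5544300022 ≈ 1.5820e-5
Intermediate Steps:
j = 31239 (j = 267*117 = 31239)
1/(63211 + 1/(j + 56472)) = 1/(63211 + 1/(31239 + 56472)) = 1/(63211 + 1/87711) = 1/(5544300022/87711) = 87711/5544300022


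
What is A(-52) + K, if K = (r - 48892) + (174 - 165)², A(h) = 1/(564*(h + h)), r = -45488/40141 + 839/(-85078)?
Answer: -4888952106429642047/100158521989344 ≈ -48812.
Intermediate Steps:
r = -3903706363/3415115998 (r = -45488*1/40141 + 839*(-1/85078) = -45488/40141 - 839/85078 = -3903706363/3415115998 ≈ -1.1431)
A(h) = 1/(1128*h) (A(h) = 1/(564*(2*h)) = 1/(1128*h))
K = -166699130684741/3415115998 (K = (-3903706363/3415115998 - 48892) + (174 - 165)² = -166975755080579/3415115998 + 9² = -166975755080579/3415115998 + 81 = -166699130684741/3415115998 ≈ -48812.)
A(-52) + K = (1/1128)/(-52) - 166699130684741/3415115998 = (1/1128)*(-1/52) - 166699130684741/3415115998 = -1/58656 - 166699130684741/3415115998 = -4888952106429642047/100158521989344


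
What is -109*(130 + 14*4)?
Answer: -20274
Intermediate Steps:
-109*(130 + 14*4) = -109*(130 + 56) = -109*186 = -20274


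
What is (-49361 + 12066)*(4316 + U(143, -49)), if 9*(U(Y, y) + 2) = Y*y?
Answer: -1186689605/9 ≈ -1.3185e+8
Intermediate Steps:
U(Y, y) = -2 + Y*y/9 (U(Y, y) = -2 + (Y*y)/9 = -2 + Y*y/9)
(-49361 + 12066)*(4316 + U(143, -49)) = (-49361 + 12066)*(4316 + (-2 + (⅑)*143*(-49))) = -37295*(4316 + (-2 - 7007/9)) = -37295*(4316 - 7025/9) = -37295*31819/9 = -1186689605/9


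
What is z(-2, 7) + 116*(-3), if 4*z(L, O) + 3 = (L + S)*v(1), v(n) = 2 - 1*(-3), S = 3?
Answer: -695/2 ≈ -347.50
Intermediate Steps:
v(n) = 5 (v(n) = 2 + 3 = 5)
z(L, O) = 3 + 5*L/4 (z(L, O) = -¾ + ((L + 3)*5)/4 = -¾ + ((3 + L)*5)/4 = -¾ + (15 + 5*L)/4 = -¾ + (15/4 + 5*L/4) = 3 + 5*L/4)
z(-2, 7) + 116*(-3) = (3 + (5/4)*(-2)) + 116*(-3) = (3 - 5/2) - 348 = ½ - 348 = -695/2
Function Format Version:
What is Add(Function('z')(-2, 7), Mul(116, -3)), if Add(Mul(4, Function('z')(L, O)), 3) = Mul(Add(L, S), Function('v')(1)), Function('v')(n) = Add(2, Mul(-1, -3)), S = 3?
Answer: Rational(-695, 2) ≈ -347.50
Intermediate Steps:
Function('v')(n) = 5 (Function('v')(n) = Add(2, 3) = 5)
Function('z')(L, O) = Add(3, Mul(Rational(5, 4), L)) (Function('z')(L, O) = Add(Rational(-3, 4), Mul(Rational(1, 4), Mul(Add(L, 3), 5))) = Add(Rational(-3, 4), Mul(Rational(1, 4), Mul(Add(3, L), 5))) = Add(Rational(-3, 4), Mul(Rational(1, 4), Add(15, Mul(5, L)))) = Add(Rational(-3, 4), Add(Rational(15, 4), Mul(Rational(5, 4), L))) = Add(3, Mul(Rational(5, 4), L)))
Add(Function('z')(-2, 7), Mul(116, -3)) = Add(Add(3, Mul(Rational(5, 4), -2)), Mul(116, -3)) = Add(Add(3, Rational(-5, 2)), -348) = Add(Rational(1, 2), -348) = Rational(-695, 2)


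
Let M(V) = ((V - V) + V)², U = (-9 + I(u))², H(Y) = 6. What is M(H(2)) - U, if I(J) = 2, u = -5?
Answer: -13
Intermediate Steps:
U = 49 (U = (-9 + 2)² = (-7)² = 49)
M(V) = V² (M(V) = (0 + V)² = V²)
M(H(2)) - U = 6² - 1*49 = 36 - 49 = -13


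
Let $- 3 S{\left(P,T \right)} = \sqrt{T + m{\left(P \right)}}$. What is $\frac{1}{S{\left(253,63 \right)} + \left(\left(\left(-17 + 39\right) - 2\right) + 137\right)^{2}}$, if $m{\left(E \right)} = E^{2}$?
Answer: $\frac{221841}{5468094737} + \frac{6 \sqrt{16018}}{5468094737} \approx 4.0709 \cdot 10^{-5}$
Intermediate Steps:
$S{\left(P,T \right)} = - \frac{\sqrt{T + P^{2}}}{3}$
$\frac{1}{S{\left(253,63 \right)} + \left(\left(\left(-17 + 39\right) - 2\right) + 137\right)^{2}} = \frac{1}{- \frac{\sqrt{63 + 253^{2}}}{3} + \left(\left(\left(-17 + 39\right) - 2\right) + 137\right)^{2}} = \frac{1}{- \frac{\sqrt{63 + 64009}}{3} + \left(\left(22 - 2\right) + 137\right)^{2}} = \frac{1}{- \frac{\sqrt{64072}}{3} + \left(20 + 137\right)^{2}} = \frac{1}{- \frac{2 \sqrt{16018}}{3} + 157^{2}} = \frac{1}{- \frac{2 \sqrt{16018}}{3} + 24649} = \frac{1}{24649 - \frac{2 \sqrt{16018}}{3}}$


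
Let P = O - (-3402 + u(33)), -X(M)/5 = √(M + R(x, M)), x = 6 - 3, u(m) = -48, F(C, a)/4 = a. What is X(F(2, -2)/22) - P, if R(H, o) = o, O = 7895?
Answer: -11345 - 10*I*√22/11 ≈ -11345.0 - 4.264*I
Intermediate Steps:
F(C, a) = 4*a
x = 3
X(M) = -5*√2*√M (X(M) = -5*√(M + M) = -5*√2*√M)
P = 11345 (P = 7895 - (-3402 - 48) = 7895 - 1*(-3450) = 7895 + 3450 = 11345)
X(F(2, -2)/22) - P = -5*√2*√((4*(-2))/22) - 1*11345 = -5*√2*√(-8*1/22) - 11345 = -5*√2*√(-4/11) - 11345 = -5*√2*2*I*√11/11 - 11345 = -10*I*√22/11 - 11345 = -11345 - 10*I*√22/11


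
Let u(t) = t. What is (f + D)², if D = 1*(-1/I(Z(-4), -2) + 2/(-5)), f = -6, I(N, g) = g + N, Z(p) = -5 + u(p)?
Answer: 120409/3025 ≈ 39.805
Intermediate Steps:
Z(p) = -5 + p
I(N, g) = N + g
D = -17/55 (D = 1*(-1/((-5 - 4) - 2) + 2/(-5)) = 1*(-1/(-9 - 2) + 2*(-⅕)) = 1*(-1/(-11) - ⅖) = 1*(-1*(-1/11) - ⅖) = 1*(1/11 - ⅖) = 1*(-17/55) = -17/55 ≈ -0.30909)
(f + D)² = (-6 - 17/55)² = (-347/55)² = 120409/3025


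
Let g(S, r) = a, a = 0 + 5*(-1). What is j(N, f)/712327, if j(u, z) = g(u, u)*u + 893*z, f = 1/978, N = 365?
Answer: -254851/99522258 ≈ -0.0025607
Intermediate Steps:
a = -5 (a = 0 - 5 = -5)
g(S, r) = -5
f = 1/978 ≈ 0.0010225
j(u, z) = -5*u + 893*z
j(N, f)/712327 = (-5*365 + 893*(1/978))/712327 = (-1825 + 893/978)*(1/712327) = -1783957/978*1/712327 = -254851/99522258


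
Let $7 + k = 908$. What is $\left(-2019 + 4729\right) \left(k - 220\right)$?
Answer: $1845510$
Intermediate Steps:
$k = 901$ ($k = -7 + 908 = 901$)
$\left(-2019 + 4729\right) \left(k - 220\right) = \left(-2019 + 4729\right) \left(901 - 220\right) = 2710 \cdot 681 = 1845510$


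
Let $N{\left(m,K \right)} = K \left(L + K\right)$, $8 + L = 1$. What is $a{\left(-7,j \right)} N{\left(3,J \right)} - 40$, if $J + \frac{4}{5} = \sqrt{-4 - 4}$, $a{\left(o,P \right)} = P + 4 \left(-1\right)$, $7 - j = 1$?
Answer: $- \frac{1088}{25} - \frac{172 i \sqrt{2}}{5} \approx -43.52 - 48.649 i$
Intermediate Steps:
$j = 6$ ($j = 7 - 1 = 6$)
$L = -7$ ($L = -8 + 1 = -7$)
$a{\left(o,P \right)} = -4 + P$ ($a{\left(o,P \right)} = P - 4 = -4 + P$)
$J = - \frac{4}{5} + 2 i \sqrt{2}$ ($J = - \frac{4}{5} + \sqrt{-4 - 4} = - \frac{4}{5} + \sqrt{-8} = - \frac{4}{5} + 2 i \sqrt{2} \approx -0.8 + 2.8284 i$)
$N{\left(m,K \right)} = K \left(-7 + K\right)$
$a{\left(-7,j \right)} N{\left(3,J \right)} - 40 = \left(-4 + 6\right) \left(- \frac{4}{5} + 2 i \sqrt{2}\right) \left(-7 - \left(\frac{4}{5} - 2 i \sqrt{2}\right)\right) - 40 = 2 \left(- \frac{4}{5} + 2 i \sqrt{2}\right) \left(- \frac{39}{5} + 2 i \sqrt{2}\right) - 40 = 2 \left(- \frac{39}{5} + 2 i \sqrt{2}\right) \left(- \frac{4}{5} + 2 i \sqrt{2}\right) - 40 = -40 + 2 \left(- \frac{39}{5} + 2 i \sqrt{2}\right) \left(- \frac{4}{5} + 2 i \sqrt{2}\right)$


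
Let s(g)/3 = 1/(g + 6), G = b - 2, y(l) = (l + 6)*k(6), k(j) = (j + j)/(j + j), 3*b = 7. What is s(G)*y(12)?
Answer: 162/19 ≈ 8.5263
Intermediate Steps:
b = 7/3 (b = (⅓)*7 = 7/3 ≈ 2.3333)
k(j) = 1 (k(j) = (2*j)/((2*j)) = (2*j)*(1/(2*j)) = 1)
y(l) = 6 + l (y(l) = (l + 6)*1 = (6 + l)*1 = 6 + l)
G = ⅓ (G = 7/3 - 2 = ⅓ ≈ 0.33333)
s(g) = 3/(6 + g) (s(g) = 3/(g + 6) = 3/(6 + g))
s(G)*y(12) = (3/(6 + ⅓))*(6 + 12) = (3/(19/3))*18 = (3*(3/19))*18 = (9/19)*18 = 162/19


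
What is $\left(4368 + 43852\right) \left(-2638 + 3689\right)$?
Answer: $50679220$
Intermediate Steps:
$\left(4368 + 43852\right) \left(-2638 + 3689\right) = 48220 \cdot 1051 = 50679220$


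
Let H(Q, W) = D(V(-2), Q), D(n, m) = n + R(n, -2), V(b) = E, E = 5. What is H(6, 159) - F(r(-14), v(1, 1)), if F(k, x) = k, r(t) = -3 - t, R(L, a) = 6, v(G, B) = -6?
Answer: 0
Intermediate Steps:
V(b) = 5
D(n, m) = 6 + n (D(n, m) = n + 6 = 6 + n)
H(Q, W) = 11 (H(Q, W) = 6 + 5 = 11)
H(6, 159) - F(r(-14), v(1, 1)) = 11 - (-3 - 1*(-14)) = 11 - (-3 + 14) = 11 - 1*11 = 11 - 11 = 0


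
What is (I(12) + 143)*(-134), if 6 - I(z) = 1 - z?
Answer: -21440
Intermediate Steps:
I(z) = 5 + z (I(z) = 6 - (1 - z) = 6 + (-1 + z) = 5 + z)
(I(12) + 143)*(-134) = ((5 + 12) + 143)*(-134) = (17 + 143)*(-134) = 160*(-134) = -21440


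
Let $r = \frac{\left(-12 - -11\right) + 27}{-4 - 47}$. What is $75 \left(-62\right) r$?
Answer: $\frac{40300}{17} \approx 2370.6$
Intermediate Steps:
$r = - \frac{26}{51}$ ($r = \frac{\left(-12 + 11\right) + 27}{-51} = \left(-1 + 27\right) \left(- \frac{1}{51}\right) = 26 \left(- \frac{1}{51}\right) = - \frac{26}{51} \approx -0.5098$)
$75 \left(-62\right) r = 75 \left(-62\right) \left(- \frac{26}{51}\right) = \left(-4650\right) \left(- \frac{26}{51}\right) = \frac{40300}{17}$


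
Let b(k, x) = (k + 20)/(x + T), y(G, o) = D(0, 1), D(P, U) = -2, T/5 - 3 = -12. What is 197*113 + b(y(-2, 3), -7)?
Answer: 578777/26 ≈ 22261.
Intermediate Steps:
T = -45 (T = 15 + 5*(-12) = 15 - 60 = -45)
y(G, o) = -2
b(k, x) = (20 + k)/(-45 + x) (b(k, x) = (k + 20)/(x - 45) = (20 + k)/(-45 + x))
197*113 + b(y(-2, 3), -7) = 197*113 + (20 - 2)/(-45 - 7) = 22261 + 18/(-52) = 22261 - 1/52*18 = 22261 - 9/26 = 578777/26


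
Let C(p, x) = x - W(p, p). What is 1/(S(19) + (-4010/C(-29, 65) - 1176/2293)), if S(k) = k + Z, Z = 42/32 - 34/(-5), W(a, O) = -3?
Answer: -3118480/100948171 ≈ -0.030892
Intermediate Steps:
Z = 649/80 (Z = 42*(1/32) - 34*(-⅕) = 21/16 + 34/5 = 649/80 ≈ 8.1125)
C(p, x) = 3 + x (C(p, x) = x - 1*(-3) = x + 3 = 3 + x)
S(k) = 649/80 + k (S(k) = k + 649/80 = 649/80 + k)
1/(S(19) + (-4010/C(-29, 65) - 1176/2293)) = 1/((649/80 + 19) + (-4010/(3 + 65) - 1176/2293)) = 1/(2169/80 + (-4010/68 - 1176*1/2293)) = 1/(2169/80 + (-4010*1/68 - 1176/2293)) = 1/(2169/80 + (-2005/34 - 1176/2293)) = 1/(2169/80 - 4637449/77962) = 1/(-100948171/3118480) = -3118480/100948171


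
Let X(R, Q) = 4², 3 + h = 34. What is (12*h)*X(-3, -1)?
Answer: 5952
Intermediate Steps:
h = 31 (h = -3 + 34 = 31)
X(R, Q) = 16
(12*h)*X(-3, -1) = (12*31)*16 = 372*16 = 5952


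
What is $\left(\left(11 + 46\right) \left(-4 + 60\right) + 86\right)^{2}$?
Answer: $10745284$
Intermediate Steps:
$\left(\left(11 + 46\right) \left(-4 + 60\right) + 86\right)^{2} = \left(57 \cdot 56 + 86\right)^{2} = \left(3192 + 86\right)^{2} = 3278^{2} = 10745284$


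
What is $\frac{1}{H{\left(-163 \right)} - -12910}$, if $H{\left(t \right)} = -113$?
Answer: $\frac{1}{12797} \approx 7.8143 \cdot 10^{-5}$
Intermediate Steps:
$\frac{1}{H{\left(-163 \right)} - -12910} = \frac{1}{-113 - -12910} = \frac{1}{-113 + \left(-28594 + 41504\right)} = \frac{1}{-113 + 12910} = \frac{1}{12797}$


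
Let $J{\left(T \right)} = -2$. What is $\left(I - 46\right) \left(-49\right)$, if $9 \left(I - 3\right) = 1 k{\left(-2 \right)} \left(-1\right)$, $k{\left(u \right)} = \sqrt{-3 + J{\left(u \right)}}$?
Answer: $2107 + \frac{49 i \sqrt{5}}{9} \approx 2107.0 + 12.174 i$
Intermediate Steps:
$k{\left(u \right)} = i \sqrt{5}$ ($k{\left(u \right)} = \sqrt{-3 - 2} = \sqrt{-5} = i \sqrt{5}$)
$I = 3 - \frac{i \sqrt{5}}{9}$ ($I = 3 + \frac{1 i \sqrt{5} \left(-1\right)}{9} = 3 + \frac{i \sqrt{5} \left(-1\right)}{9} = 3 + \frac{\left(-1\right) i \sqrt{5}}{9} = 3 - \frac{i \sqrt{5}}{9} \approx 3.0 - 0.24845 i$)
$\left(I - 46\right) \left(-49\right) = \left(\left(3 - \frac{i \sqrt{5}}{9}\right) - 46\right) \left(-49\right) = \left(-43 - \frac{i \sqrt{5}}{9}\right) \left(-49\right) = 2107 + \frac{49 i \sqrt{5}}{9}$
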